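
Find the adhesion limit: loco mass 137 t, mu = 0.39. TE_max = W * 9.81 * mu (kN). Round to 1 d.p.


TE_max = W * g * mu
TE_max = 137 * 9.81 * 0.39
TE_max = 1343.97 * 0.39
TE_max = 524.1 kN

524.1


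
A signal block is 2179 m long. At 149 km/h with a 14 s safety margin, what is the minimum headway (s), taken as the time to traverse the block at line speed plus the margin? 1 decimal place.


V = 149 / 3.6 = 41.3889 m/s
Block traversal time = 2179 / 41.3889 = 52.647 s
Headway = 52.647 + 14
Headway = 66.6 s

66.6


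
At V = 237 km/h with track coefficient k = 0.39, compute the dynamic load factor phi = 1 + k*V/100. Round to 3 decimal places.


phi = 1 + k * V / 100
phi = 1 + 0.39 * 237 / 100
phi = 1 + 0.9243
phi = 1.924

1.924


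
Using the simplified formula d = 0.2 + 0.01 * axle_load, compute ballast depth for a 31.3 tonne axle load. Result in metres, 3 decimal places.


d = 0.2 + 0.01 * 31.3
d = 0.2 + 0.313
d = 0.513 m

0.513


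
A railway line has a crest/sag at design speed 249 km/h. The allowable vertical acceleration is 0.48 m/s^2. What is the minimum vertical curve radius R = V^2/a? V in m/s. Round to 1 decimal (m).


Convert speed: V = 249 / 3.6 = 69.1667 m/s
V^2 = 4784.0278 m^2/s^2
R_v = 4784.0278 / 0.48
R_v = 9966.7 m

9966.7


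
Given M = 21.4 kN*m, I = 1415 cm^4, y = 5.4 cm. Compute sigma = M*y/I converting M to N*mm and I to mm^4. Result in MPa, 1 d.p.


Convert units:
M = 21.4 kN*m = 21400000 N*mm
y = 5.4 cm = 54 mm
I = 1415 cm^4 = 14150000 mm^4
sigma = 21400000 * 54 / 14150000
sigma = 81.7 MPa

81.7


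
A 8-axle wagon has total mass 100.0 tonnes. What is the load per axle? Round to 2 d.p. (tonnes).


Load per axle = total weight / number of axles
Load = 100.0 / 8
Load = 12.50 tonnes

12.50


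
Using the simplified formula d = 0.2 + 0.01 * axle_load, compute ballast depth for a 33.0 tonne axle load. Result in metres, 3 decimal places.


d = 0.2 + 0.01 * 33.0
d = 0.2 + 0.33
d = 0.530 m

0.530


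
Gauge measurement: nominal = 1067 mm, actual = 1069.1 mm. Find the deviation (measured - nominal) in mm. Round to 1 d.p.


Deviation = measured - nominal
Deviation = 1069.1 - 1067
Deviation = 2.1 mm

2.1


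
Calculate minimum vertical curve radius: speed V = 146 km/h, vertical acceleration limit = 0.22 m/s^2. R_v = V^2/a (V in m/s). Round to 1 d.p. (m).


Convert speed: V = 146 / 3.6 = 40.5556 m/s
V^2 = 1644.7531 m^2/s^2
R_v = 1644.7531 / 0.22
R_v = 7476.2 m

7476.2


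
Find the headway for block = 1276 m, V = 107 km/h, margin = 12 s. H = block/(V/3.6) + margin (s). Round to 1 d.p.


V = 107 / 3.6 = 29.7222 m/s
Block traversal time = 1276 / 29.7222 = 42.9308 s
Headway = 42.9308 + 12
Headway = 54.9 s

54.9


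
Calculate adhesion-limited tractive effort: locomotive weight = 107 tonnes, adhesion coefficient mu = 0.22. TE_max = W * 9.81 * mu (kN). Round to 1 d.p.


TE_max = W * g * mu
TE_max = 107 * 9.81 * 0.22
TE_max = 1049.67 * 0.22
TE_max = 230.9 kN

230.9


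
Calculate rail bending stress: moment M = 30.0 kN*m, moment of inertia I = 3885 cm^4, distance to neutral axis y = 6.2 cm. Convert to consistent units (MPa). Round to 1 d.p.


Convert units:
M = 30.0 kN*m = 30000000 N*mm
y = 6.2 cm = 62 mm
I = 3885 cm^4 = 38850000 mm^4
sigma = 30000000 * 62 / 38850000
sigma = 47.9 MPa

47.9


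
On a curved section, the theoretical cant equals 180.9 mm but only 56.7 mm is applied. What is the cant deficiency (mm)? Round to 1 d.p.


Cant deficiency = equilibrium cant - actual cant
CD = 180.9 - 56.7
CD = 124.2 mm

124.2


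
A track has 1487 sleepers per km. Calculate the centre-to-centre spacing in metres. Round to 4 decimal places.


Spacing = 1000 m / number of sleepers
Spacing = 1000 / 1487
Spacing = 0.6725 m

0.6725


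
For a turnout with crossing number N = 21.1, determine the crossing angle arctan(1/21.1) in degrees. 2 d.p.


1/N = 1/21.1 = 0.047393
angle = arctan(0.047393) = 0.047358 rad
angle = 0.047358 * 180/pi = 2.71 degrees

2.71


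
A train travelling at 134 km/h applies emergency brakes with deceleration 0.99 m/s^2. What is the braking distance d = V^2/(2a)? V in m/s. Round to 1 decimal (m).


Convert speed: V = 134 / 3.6 = 37.2222 m/s
V^2 = 1385.4938
d = 1385.4938 / (2 * 0.99)
d = 1385.4938 / 1.98
d = 699.7 m

699.7


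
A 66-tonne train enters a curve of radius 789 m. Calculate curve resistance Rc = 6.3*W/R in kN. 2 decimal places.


Rc = 6.3 * W / R
Rc = 6.3 * 66 / 789
Rc = 415.8 / 789
Rc = 0.53 kN

0.53


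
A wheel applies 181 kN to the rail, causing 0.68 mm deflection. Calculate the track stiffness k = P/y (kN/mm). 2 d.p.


Track stiffness k = P / y
k = 181 / 0.68
k = 266.18 kN/mm

266.18


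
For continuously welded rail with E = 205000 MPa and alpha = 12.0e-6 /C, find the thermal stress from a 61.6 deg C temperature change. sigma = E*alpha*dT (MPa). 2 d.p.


sigma = E * alpha * dT
sigma = 205000 * 12.0e-6 * 61.6
sigma = 2.46 * 61.6
sigma = 151.54 MPa

151.54


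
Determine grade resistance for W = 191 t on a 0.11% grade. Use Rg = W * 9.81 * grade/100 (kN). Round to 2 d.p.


Rg = W * 9.81 * grade / 100
Rg = 191 * 9.81 * 0.11 / 100
Rg = 1873.71 * 0.0011
Rg = 2.06 kN

2.06


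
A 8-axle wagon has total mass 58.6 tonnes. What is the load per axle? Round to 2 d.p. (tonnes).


Load per axle = total weight / number of axles
Load = 58.6 / 8
Load = 7.33 tonnes

7.33


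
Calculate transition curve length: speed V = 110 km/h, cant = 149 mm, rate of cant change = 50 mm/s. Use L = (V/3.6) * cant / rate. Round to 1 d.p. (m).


Convert speed: V = 110 / 3.6 = 30.5556 m/s
L = 30.5556 * 149 / 50
L = 4552.7778 / 50
L = 91.1 m

91.1


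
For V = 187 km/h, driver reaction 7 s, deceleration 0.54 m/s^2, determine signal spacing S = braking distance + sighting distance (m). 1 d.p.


V = 187 / 3.6 = 51.9444 m/s
Braking distance = 51.9444^2 / (2*0.54) = 2498.3568 m
Sighting distance = 51.9444 * 7 = 363.6111 m
S = 2498.3568 + 363.6111 = 2862.0 m

2862.0


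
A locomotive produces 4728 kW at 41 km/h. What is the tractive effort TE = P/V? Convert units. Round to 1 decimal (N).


Convert: P = 4728 kW = 4728000 W
V = 41 / 3.6 = 11.3889 m/s
TE = 4728000 / 11.3889
TE = 415141.5 N

415141.5


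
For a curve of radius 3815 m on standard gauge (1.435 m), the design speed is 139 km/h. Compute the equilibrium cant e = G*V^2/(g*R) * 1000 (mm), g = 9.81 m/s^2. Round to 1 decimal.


Convert speed: V = 139 / 3.6 = 38.6111 m/s
Apply formula: e = 1.435 * 38.6111^2 / (9.81 * 3815)
e = 1.435 * 1490.8179 / 37425.15
e = 0.057163 m = 57.2 mm

57.2


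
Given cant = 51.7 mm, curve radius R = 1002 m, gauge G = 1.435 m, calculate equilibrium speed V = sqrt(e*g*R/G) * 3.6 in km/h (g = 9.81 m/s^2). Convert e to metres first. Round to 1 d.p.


Convert cant: e = 51.7 mm = 0.0517 m
V_ms = sqrt(0.0517 * 9.81 * 1002 / 1.435)
V_ms = sqrt(354.140316) = 18.8186 m/s
V = 18.8186 * 3.6 = 67.7 km/h

67.7


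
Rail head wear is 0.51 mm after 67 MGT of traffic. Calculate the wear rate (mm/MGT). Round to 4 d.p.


Wear rate = total wear / cumulative tonnage
Rate = 0.51 / 67
Rate = 0.0076 mm/MGT

0.0076


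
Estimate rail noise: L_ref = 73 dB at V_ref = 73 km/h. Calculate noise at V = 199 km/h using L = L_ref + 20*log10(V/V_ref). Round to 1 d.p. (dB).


V/V_ref = 199 / 73 = 2.726027
log10(2.726027) = 0.43553
20 * 0.43553 = 8.7106
L = 73 + 8.7106 = 81.7 dB

81.7


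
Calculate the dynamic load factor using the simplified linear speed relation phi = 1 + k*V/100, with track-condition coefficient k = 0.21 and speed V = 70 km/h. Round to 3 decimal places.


phi = 1 + k * V / 100
phi = 1 + 0.21 * 70 / 100
phi = 1 + 0.147
phi = 1.147

1.147


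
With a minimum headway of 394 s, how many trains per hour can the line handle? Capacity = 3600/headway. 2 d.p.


Capacity = 3600 / headway
Capacity = 3600 / 394
Capacity = 9.14 trains/hour

9.14


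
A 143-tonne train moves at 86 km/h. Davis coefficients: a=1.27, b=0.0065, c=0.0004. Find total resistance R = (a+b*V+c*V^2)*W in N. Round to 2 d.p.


b*V = 0.0065 * 86 = 0.559
c*V^2 = 0.0004 * 7396 = 2.9584
R_per_t = 1.27 + 0.559 + 2.9584 = 4.7874 N/t
R_total = 4.7874 * 143 = 684.60 N

684.60


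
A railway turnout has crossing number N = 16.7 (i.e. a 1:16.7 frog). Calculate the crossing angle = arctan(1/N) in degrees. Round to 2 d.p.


1/N = 1/16.7 = 0.05988
angle = arctan(0.05988) = 0.059809 rad
angle = 0.059809 * 180/pi = 3.43 degrees

3.43


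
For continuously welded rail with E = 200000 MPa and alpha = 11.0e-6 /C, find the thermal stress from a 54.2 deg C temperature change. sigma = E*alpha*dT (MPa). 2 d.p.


sigma = E * alpha * dT
sigma = 200000 * 11.0e-6 * 54.2
sigma = 2.2 * 54.2
sigma = 119.24 MPa

119.24


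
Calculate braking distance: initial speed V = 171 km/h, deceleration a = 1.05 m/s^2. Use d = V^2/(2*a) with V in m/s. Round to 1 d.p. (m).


Convert speed: V = 171 / 3.6 = 47.5 m/s
V^2 = 2256.25
d = 2256.25 / (2 * 1.05)
d = 2256.25 / 2.1
d = 1074.4 m

1074.4


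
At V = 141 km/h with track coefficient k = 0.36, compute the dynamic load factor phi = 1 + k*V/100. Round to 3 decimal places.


phi = 1 + k * V / 100
phi = 1 + 0.36 * 141 / 100
phi = 1 + 0.5076
phi = 1.508

1.508


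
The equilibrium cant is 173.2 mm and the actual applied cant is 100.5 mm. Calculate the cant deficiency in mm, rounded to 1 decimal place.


Cant deficiency = equilibrium cant - actual cant
CD = 173.2 - 100.5
CD = 72.7 mm

72.7


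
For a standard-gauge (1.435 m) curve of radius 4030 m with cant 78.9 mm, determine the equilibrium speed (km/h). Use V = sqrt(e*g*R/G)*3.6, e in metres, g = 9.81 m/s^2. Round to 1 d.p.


Convert cant: e = 78.9 mm = 0.0789 m
V_ms = sqrt(0.0789 * 9.81 * 4030 / 1.435)
V_ms = sqrt(2173.697749) = 46.6229 m/s
V = 46.6229 * 3.6 = 167.8 km/h

167.8


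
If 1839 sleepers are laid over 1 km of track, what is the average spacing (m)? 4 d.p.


Spacing = 1000 m / number of sleepers
Spacing = 1000 / 1839
Spacing = 0.5438 m

0.5438


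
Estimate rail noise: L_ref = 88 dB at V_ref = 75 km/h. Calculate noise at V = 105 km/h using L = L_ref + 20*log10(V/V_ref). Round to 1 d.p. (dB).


V/V_ref = 105 / 75 = 1.4
log10(1.4) = 0.146128
20 * 0.146128 = 2.9226
L = 88 + 2.9226 = 90.9 dB

90.9


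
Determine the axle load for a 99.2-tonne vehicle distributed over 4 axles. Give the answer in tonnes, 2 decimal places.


Load per axle = total weight / number of axles
Load = 99.2 / 4
Load = 24.80 tonnes

24.80


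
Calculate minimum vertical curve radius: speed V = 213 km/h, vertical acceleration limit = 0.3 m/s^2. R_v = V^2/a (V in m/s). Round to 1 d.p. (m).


Convert speed: V = 213 / 3.6 = 59.1667 m/s
V^2 = 3500.6944 m^2/s^2
R_v = 3500.6944 / 0.3
R_v = 11669.0 m

11669.0


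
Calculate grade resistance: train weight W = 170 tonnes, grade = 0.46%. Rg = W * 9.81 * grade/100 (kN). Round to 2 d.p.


Rg = W * 9.81 * grade / 100
Rg = 170 * 9.81 * 0.46 / 100
Rg = 1667.7 * 0.0046
Rg = 7.67 kN

7.67


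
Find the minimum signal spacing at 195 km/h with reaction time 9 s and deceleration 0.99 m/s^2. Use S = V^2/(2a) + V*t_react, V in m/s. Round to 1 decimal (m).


V = 195 / 3.6 = 54.1667 m/s
Braking distance = 54.1667^2 / (2*0.99) = 1481.8322 m
Sighting distance = 54.1667 * 9 = 487.5 m
S = 1481.8322 + 487.5 = 1969.3 m

1969.3


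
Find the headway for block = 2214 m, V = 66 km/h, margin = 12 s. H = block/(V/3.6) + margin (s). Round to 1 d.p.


V = 66 / 3.6 = 18.3333 m/s
Block traversal time = 2214 / 18.3333 = 120.7636 s
Headway = 120.7636 + 12
Headway = 132.8 s

132.8


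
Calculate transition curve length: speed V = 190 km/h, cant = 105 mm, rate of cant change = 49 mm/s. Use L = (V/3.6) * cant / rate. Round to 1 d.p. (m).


Convert speed: V = 190 / 3.6 = 52.7778 m/s
L = 52.7778 * 105 / 49
L = 5541.6667 / 49
L = 113.1 m

113.1


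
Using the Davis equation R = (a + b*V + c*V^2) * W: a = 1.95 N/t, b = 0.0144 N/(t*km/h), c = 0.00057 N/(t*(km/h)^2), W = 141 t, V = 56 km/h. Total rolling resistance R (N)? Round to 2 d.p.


b*V = 0.0144 * 56 = 0.8064
c*V^2 = 0.00057 * 3136 = 1.78752
R_per_t = 1.95 + 0.8064 + 1.78752 = 4.54392 N/t
R_total = 4.54392 * 141 = 640.69 N

640.69


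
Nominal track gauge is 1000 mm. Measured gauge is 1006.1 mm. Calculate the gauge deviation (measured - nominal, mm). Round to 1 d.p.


Deviation = measured - nominal
Deviation = 1006.1 - 1000
Deviation = 6.1 mm

6.1


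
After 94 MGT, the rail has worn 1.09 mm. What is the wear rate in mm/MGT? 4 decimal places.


Wear rate = total wear / cumulative tonnage
Rate = 1.09 / 94
Rate = 0.0116 mm/MGT

0.0116


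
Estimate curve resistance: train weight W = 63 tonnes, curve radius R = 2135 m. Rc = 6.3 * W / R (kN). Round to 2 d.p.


Rc = 6.3 * W / R
Rc = 6.3 * 63 / 2135
Rc = 396.9 / 2135
Rc = 0.19 kN

0.19


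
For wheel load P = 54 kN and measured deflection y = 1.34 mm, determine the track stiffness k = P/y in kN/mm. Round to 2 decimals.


Track stiffness k = P / y
k = 54 / 1.34
k = 40.30 kN/mm

40.30


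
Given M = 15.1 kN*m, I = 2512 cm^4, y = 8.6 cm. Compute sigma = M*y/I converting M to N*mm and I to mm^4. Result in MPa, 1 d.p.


Convert units:
M = 15.1 kN*m = 15100000 N*mm
y = 8.6 cm = 86 mm
I = 2512 cm^4 = 25120000 mm^4
sigma = 15100000 * 86 / 25120000
sigma = 51.7 MPa

51.7


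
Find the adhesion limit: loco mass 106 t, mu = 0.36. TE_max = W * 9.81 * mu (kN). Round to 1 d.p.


TE_max = W * g * mu
TE_max = 106 * 9.81 * 0.36
TE_max = 1039.86 * 0.36
TE_max = 374.3 kN

374.3


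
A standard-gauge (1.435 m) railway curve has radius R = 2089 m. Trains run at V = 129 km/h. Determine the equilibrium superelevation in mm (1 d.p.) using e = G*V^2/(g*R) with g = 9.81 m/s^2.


Convert speed: V = 129 / 3.6 = 35.8333 m/s
Apply formula: e = 1.435 * 35.8333^2 / (9.81 * 2089)
e = 1.435 * 1284.0278 / 20493.09
e = 0.089912 m = 89.9 mm

89.9


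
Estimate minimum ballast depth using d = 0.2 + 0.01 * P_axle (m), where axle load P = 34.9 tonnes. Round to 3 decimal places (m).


d = 0.2 + 0.01 * 34.9
d = 0.2 + 0.349
d = 0.549 m

0.549


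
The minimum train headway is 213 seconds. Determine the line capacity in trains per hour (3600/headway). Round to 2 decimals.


Capacity = 3600 / headway
Capacity = 3600 / 213
Capacity = 16.90 trains/hour

16.90


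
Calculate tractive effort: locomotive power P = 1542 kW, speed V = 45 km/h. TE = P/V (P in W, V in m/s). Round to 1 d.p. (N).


Convert: P = 1542 kW = 1542000 W
V = 45 / 3.6 = 12.5 m/s
TE = 1542000 / 12.5
TE = 123360.0 N

123360.0


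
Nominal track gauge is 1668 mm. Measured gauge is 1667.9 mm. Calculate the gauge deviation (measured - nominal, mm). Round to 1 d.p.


Deviation = measured - nominal
Deviation = 1667.9 - 1668
Deviation = -0.1 mm

-0.1


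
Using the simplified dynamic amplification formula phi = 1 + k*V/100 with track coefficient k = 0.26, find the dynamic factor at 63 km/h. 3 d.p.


phi = 1 + k * V / 100
phi = 1 + 0.26 * 63 / 100
phi = 1 + 0.1638
phi = 1.164

1.164


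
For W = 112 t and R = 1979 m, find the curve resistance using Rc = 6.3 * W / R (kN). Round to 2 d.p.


Rc = 6.3 * W / R
Rc = 6.3 * 112 / 1979
Rc = 705.6 / 1979
Rc = 0.36 kN

0.36


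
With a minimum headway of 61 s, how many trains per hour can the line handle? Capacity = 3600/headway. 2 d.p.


Capacity = 3600 / headway
Capacity = 3600 / 61
Capacity = 59.02 trains/hour

59.02


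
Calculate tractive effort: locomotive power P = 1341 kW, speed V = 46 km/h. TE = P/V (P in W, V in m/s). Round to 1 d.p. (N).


Convert: P = 1341 kW = 1341000 W
V = 46 / 3.6 = 12.7778 m/s
TE = 1341000 / 12.7778
TE = 104947.8 N

104947.8


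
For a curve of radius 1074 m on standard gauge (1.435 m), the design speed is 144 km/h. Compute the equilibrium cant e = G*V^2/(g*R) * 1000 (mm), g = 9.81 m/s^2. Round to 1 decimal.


Convert speed: V = 144 / 3.6 = 40.0 m/s
Apply formula: e = 1.435 * 40.0^2 / (9.81 * 1074)
e = 1.435 * 1600.0 / 10535.94
e = 0.217921 m = 217.9 mm

217.9


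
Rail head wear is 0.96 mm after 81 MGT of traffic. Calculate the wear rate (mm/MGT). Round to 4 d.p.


Wear rate = total wear / cumulative tonnage
Rate = 0.96 / 81
Rate = 0.0119 mm/MGT

0.0119


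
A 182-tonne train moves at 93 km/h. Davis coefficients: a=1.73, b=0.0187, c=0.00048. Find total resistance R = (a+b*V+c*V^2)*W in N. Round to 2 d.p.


b*V = 0.0187 * 93 = 1.7391
c*V^2 = 0.00048 * 8649 = 4.15152
R_per_t = 1.73 + 1.7391 + 4.15152 = 7.62062 N/t
R_total = 7.62062 * 182 = 1386.95 N

1386.95


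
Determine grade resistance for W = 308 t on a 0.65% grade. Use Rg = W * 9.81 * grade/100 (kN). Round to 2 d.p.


Rg = W * 9.81 * grade / 100
Rg = 308 * 9.81 * 0.65 / 100
Rg = 3021.48 * 0.0065
Rg = 19.64 kN

19.64


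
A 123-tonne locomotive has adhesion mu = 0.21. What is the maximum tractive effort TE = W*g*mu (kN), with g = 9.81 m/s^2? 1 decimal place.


TE_max = W * g * mu
TE_max = 123 * 9.81 * 0.21
TE_max = 1206.63 * 0.21
TE_max = 253.4 kN

253.4


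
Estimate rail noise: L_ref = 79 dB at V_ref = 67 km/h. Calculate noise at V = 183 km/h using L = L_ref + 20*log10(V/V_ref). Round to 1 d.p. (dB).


V/V_ref = 183 / 67 = 2.731343
log10(2.731343) = 0.436376
20 * 0.436376 = 8.7275
L = 79 + 8.7275 = 87.7 dB

87.7


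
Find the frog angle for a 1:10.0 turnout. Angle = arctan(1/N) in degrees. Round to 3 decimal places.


1/N = 1/10.0 = 0.1
angle = arctan(0.1) = 0.099669 rad
angle = 0.099669 * 180/pi = 5.711 degrees

5.711


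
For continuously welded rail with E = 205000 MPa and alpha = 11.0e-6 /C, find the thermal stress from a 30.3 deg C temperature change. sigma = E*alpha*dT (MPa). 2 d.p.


sigma = E * alpha * dT
sigma = 205000 * 11.0e-6 * 30.3
sigma = 2.255 * 30.3
sigma = 68.33 MPa

68.33


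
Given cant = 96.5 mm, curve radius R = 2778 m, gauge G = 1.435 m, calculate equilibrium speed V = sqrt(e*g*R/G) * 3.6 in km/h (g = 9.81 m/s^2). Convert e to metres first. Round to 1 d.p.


Convert cant: e = 96.5 mm = 0.0965 m
V_ms = sqrt(0.0965 * 9.81 * 2778 / 1.435)
V_ms = sqrt(1832.637889) = 42.8093 m/s
V = 42.8093 * 3.6 = 154.1 km/h

154.1


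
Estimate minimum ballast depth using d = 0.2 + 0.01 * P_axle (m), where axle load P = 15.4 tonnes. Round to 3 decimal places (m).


d = 0.2 + 0.01 * 15.4
d = 0.2 + 0.154
d = 0.354 m

0.354


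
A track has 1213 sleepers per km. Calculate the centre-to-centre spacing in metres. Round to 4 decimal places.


Spacing = 1000 m / number of sleepers
Spacing = 1000 / 1213
Spacing = 0.8244 m

0.8244


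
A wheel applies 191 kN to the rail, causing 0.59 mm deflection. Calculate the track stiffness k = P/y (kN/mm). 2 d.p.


Track stiffness k = P / y
k = 191 / 0.59
k = 323.73 kN/mm

323.73


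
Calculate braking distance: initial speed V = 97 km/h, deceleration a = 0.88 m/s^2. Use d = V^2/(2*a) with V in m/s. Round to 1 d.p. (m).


Convert speed: V = 97 / 3.6 = 26.9444 m/s
V^2 = 726.0031
d = 726.0031 / (2 * 0.88)
d = 726.0031 / 1.76
d = 412.5 m

412.5


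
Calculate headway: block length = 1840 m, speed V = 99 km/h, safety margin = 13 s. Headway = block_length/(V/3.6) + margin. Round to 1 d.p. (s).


V = 99 / 3.6 = 27.5 m/s
Block traversal time = 1840 / 27.5 = 66.9091 s
Headway = 66.9091 + 13
Headway = 79.9 s

79.9


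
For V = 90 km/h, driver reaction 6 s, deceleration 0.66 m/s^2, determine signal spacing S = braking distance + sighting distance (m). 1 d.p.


V = 90 / 3.6 = 25.0 m/s
Braking distance = 25.0^2 / (2*0.66) = 473.4848 m
Sighting distance = 25.0 * 6 = 150.0 m
S = 473.4848 + 150.0 = 623.5 m

623.5


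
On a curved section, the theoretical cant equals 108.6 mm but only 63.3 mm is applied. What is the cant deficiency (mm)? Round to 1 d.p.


Cant deficiency = equilibrium cant - actual cant
CD = 108.6 - 63.3
CD = 45.3 mm

45.3


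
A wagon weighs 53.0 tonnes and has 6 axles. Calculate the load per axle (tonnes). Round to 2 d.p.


Load per axle = total weight / number of axles
Load = 53.0 / 6
Load = 8.83 tonnes

8.83


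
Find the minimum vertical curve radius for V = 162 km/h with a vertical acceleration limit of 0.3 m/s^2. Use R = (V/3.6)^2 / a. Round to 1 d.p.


Convert speed: V = 162 / 3.6 = 45.0 m/s
V^2 = 2025.0 m^2/s^2
R_v = 2025.0 / 0.3
R_v = 6750.0 m

6750.0


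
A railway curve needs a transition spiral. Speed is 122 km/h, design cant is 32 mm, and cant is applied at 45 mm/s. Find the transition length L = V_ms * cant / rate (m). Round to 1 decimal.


Convert speed: V = 122 / 3.6 = 33.8889 m/s
L = 33.8889 * 32 / 45
L = 1084.4444 / 45
L = 24.1 m

24.1


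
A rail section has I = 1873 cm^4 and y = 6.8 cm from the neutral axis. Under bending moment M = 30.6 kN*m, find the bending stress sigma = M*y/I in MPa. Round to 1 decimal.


Convert units:
M = 30.6 kN*m = 30600000 N*mm
y = 6.8 cm = 68 mm
I = 1873 cm^4 = 18730000 mm^4
sigma = 30600000 * 68 / 18730000
sigma = 111.1 MPa

111.1


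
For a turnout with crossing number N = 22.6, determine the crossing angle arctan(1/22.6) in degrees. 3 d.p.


1/N = 1/22.6 = 0.044248
angle = arctan(0.044248) = 0.044219 rad
angle = 0.044219 * 180/pi = 2.534 degrees

2.534


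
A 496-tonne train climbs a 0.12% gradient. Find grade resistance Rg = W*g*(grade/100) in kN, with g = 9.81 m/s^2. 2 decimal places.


Rg = W * 9.81 * grade / 100
Rg = 496 * 9.81 * 0.12 / 100
Rg = 4865.76 * 0.0012
Rg = 5.84 kN

5.84


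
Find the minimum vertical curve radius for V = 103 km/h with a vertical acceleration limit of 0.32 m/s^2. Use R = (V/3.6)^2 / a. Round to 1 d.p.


Convert speed: V = 103 / 3.6 = 28.6111 m/s
V^2 = 818.5957 m^2/s^2
R_v = 818.5957 / 0.32
R_v = 2558.1 m

2558.1


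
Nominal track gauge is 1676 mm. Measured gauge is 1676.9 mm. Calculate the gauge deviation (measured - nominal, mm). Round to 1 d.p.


Deviation = measured - nominal
Deviation = 1676.9 - 1676
Deviation = 0.9 mm

0.9


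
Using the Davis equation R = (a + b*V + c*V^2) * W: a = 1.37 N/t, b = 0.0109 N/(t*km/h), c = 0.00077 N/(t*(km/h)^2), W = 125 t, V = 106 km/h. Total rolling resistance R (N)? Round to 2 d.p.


b*V = 0.0109 * 106 = 1.1554
c*V^2 = 0.00077 * 11236 = 8.65172
R_per_t = 1.37 + 1.1554 + 8.65172 = 11.17712 N/t
R_total = 11.17712 * 125 = 1397.14 N

1397.14


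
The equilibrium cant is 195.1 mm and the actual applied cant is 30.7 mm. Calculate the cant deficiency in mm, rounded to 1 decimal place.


Cant deficiency = equilibrium cant - actual cant
CD = 195.1 - 30.7
CD = 164.4 mm

164.4


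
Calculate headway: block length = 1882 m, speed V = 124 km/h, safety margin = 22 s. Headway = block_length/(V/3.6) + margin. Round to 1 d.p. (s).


V = 124 / 3.6 = 34.4444 m/s
Block traversal time = 1882 / 34.4444 = 54.6387 s
Headway = 54.6387 + 22
Headway = 76.6 s

76.6


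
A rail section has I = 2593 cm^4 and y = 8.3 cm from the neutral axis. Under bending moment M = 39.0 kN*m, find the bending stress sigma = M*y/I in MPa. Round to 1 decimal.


Convert units:
M = 39.0 kN*m = 39000000 N*mm
y = 8.3 cm = 83 mm
I = 2593 cm^4 = 25930000 mm^4
sigma = 39000000 * 83 / 25930000
sigma = 124.8 MPa

124.8


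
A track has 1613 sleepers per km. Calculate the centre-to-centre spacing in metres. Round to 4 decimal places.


Spacing = 1000 m / number of sleepers
Spacing = 1000 / 1613
Spacing = 0.6200 m

0.6200


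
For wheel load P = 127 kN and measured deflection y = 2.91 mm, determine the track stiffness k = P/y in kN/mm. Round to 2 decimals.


Track stiffness k = P / y
k = 127 / 2.91
k = 43.64 kN/mm

43.64


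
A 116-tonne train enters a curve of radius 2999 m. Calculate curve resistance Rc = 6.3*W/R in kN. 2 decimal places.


Rc = 6.3 * W / R
Rc = 6.3 * 116 / 2999
Rc = 730.8 / 2999
Rc = 0.24 kN

0.24


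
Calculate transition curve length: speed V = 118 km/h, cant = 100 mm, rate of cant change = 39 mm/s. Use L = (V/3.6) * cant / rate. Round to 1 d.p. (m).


Convert speed: V = 118 / 3.6 = 32.7778 m/s
L = 32.7778 * 100 / 39
L = 3277.7778 / 39
L = 84.0 m

84.0


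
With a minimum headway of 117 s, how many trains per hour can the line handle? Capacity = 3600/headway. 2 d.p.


Capacity = 3600 / headway
Capacity = 3600 / 117
Capacity = 30.77 trains/hour

30.77


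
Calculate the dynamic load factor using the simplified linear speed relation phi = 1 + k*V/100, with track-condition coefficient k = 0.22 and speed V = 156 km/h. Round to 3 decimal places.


phi = 1 + k * V / 100
phi = 1 + 0.22 * 156 / 100
phi = 1 + 0.3432
phi = 1.343

1.343


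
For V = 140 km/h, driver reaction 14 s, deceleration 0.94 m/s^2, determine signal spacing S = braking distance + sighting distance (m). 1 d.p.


V = 140 / 3.6 = 38.8889 m/s
Braking distance = 38.8889^2 / (2*0.94) = 804.4392 m
Sighting distance = 38.8889 * 14 = 544.4444 m
S = 804.4392 + 544.4444 = 1348.9 m

1348.9


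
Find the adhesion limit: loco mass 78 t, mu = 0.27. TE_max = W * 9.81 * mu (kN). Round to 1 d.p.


TE_max = W * g * mu
TE_max = 78 * 9.81 * 0.27
TE_max = 765.18 * 0.27
TE_max = 206.6 kN

206.6


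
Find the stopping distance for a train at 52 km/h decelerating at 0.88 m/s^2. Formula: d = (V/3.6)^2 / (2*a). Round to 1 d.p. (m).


Convert speed: V = 52 / 3.6 = 14.4444 m/s
V^2 = 208.642
d = 208.642 / (2 * 0.88)
d = 208.642 / 1.76
d = 118.5 m

118.5


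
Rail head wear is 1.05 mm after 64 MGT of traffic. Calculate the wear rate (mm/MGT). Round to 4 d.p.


Wear rate = total wear / cumulative tonnage
Rate = 1.05 / 64
Rate = 0.0164 mm/MGT

0.0164


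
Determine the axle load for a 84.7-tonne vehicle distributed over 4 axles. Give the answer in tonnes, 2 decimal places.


Load per axle = total weight / number of axles
Load = 84.7 / 4
Load = 21.18 tonnes

21.18


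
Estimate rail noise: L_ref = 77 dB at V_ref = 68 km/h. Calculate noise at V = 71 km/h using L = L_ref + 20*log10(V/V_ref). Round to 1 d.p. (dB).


V/V_ref = 71 / 68 = 1.044118
log10(1.044118) = 0.018749
20 * 0.018749 = 0.375
L = 77 + 0.375 = 77.4 dB

77.4


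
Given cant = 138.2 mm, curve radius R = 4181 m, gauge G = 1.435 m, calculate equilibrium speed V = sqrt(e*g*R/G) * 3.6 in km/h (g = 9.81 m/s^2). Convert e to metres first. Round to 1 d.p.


Convert cant: e = 138.2 mm = 0.1382 m
V_ms = sqrt(0.1382 * 9.81 * 4181 / 1.435)
V_ms = sqrt(3950.074775) = 62.8496 m/s
V = 62.8496 * 3.6 = 226.3 km/h

226.3


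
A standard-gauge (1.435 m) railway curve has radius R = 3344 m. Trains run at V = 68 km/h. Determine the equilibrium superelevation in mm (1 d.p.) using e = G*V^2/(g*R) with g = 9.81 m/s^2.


Convert speed: V = 68 / 3.6 = 18.8889 m/s
Apply formula: e = 1.435 * 18.8889^2 / (9.81 * 3344)
e = 1.435 * 356.7901 / 32804.64
e = 0.015607 m = 15.6 mm

15.6


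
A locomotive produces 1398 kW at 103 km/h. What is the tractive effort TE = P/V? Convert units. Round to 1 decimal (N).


Convert: P = 1398 kW = 1398000 W
V = 103 / 3.6 = 28.6111 m/s
TE = 1398000 / 28.6111
TE = 48862.1 N

48862.1


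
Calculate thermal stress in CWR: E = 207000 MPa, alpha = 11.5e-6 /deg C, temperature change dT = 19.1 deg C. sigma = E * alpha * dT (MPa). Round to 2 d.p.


sigma = E * alpha * dT
sigma = 207000 * 11.5e-6 * 19.1
sigma = 2.3805 * 19.1
sigma = 45.47 MPa

45.47


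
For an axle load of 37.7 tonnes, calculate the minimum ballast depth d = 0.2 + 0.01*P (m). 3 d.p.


d = 0.2 + 0.01 * 37.7
d = 0.2 + 0.377
d = 0.577 m

0.577


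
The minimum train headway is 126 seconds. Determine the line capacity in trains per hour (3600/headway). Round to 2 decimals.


Capacity = 3600 / headway
Capacity = 3600 / 126
Capacity = 28.57 trains/hour

28.57


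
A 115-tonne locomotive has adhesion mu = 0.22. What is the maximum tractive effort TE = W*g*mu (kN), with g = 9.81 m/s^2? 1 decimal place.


TE_max = W * g * mu
TE_max = 115 * 9.81 * 0.22
TE_max = 1128.15 * 0.22
TE_max = 248.2 kN

248.2


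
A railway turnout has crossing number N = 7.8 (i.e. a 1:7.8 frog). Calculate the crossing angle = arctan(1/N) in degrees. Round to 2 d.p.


1/N = 1/7.8 = 0.128205
angle = arctan(0.128205) = 0.12751 rad
angle = 0.12751 * 180/pi = 7.31 degrees

7.31


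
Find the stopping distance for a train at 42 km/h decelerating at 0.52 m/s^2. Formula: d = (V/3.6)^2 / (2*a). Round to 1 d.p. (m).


Convert speed: V = 42 / 3.6 = 11.6667 m/s
V^2 = 136.1111
d = 136.1111 / (2 * 0.52)
d = 136.1111 / 1.04
d = 130.9 m

130.9


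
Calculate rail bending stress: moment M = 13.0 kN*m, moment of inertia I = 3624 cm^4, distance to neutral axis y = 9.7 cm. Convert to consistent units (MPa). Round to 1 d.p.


Convert units:
M = 13.0 kN*m = 13000000 N*mm
y = 9.7 cm = 97 mm
I = 3624 cm^4 = 36240000 mm^4
sigma = 13000000 * 97 / 36240000
sigma = 34.8 MPa

34.8


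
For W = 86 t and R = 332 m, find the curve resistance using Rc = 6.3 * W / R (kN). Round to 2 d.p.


Rc = 6.3 * W / R
Rc = 6.3 * 86 / 332
Rc = 541.8 / 332
Rc = 1.63 kN

1.63


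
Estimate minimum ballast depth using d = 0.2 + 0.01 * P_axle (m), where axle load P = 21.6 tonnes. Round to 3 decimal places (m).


d = 0.2 + 0.01 * 21.6
d = 0.2 + 0.216
d = 0.416 m

0.416


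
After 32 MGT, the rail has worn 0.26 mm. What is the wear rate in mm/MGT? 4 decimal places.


Wear rate = total wear / cumulative tonnage
Rate = 0.26 / 32
Rate = 0.0081 mm/MGT

0.0081


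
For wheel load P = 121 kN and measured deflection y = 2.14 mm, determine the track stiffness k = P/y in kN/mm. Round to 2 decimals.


Track stiffness k = P / y
k = 121 / 2.14
k = 56.54 kN/mm

56.54


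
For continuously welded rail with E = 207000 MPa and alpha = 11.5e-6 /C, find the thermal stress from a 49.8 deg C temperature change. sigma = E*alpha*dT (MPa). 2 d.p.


sigma = E * alpha * dT
sigma = 207000 * 11.5e-6 * 49.8
sigma = 2.3805 * 49.8
sigma = 118.55 MPa

118.55


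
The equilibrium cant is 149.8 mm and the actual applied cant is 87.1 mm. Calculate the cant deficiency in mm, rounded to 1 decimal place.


Cant deficiency = equilibrium cant - actual cant
CD = 149.8 - 87.1
CD = 62.7 mm

62.7


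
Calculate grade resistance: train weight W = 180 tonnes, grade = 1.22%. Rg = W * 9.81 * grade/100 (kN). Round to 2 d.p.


Rg = W * 9.81 * grade / 100
Rg = 180 * 9.81 * 1.22 / 100
Rg = 1765.8 * 0.0122
Rg = 21.54 kN

21.54


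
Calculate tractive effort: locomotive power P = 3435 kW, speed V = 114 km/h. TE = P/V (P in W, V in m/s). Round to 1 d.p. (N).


Convert: P = 3435 kW = 3435000 W
V = 114 / 3.6 = 31.6667 m/s
TE = 3435000 / 31.6667
TE = 108473.7 N

108473.7


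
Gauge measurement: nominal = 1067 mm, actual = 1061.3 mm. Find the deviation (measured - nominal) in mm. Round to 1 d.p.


Deviation = measured - nominal
Deviation = 1061.3 - 1067
Deviation = -5.7 mm

-5.7


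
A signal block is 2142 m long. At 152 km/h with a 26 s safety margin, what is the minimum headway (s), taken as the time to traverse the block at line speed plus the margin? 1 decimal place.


V = 152 / 3.6 = 42.2222 m/s
Block traversal time = 2142 / 42.2222 = 50.7316 s
Headway = 50.7316 + 26
Headway = 76.7 s

76.7


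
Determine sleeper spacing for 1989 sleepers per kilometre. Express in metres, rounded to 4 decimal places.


Spacing = 1000 m / number of sleepers
Spacing = 1000 / 1989
Spacing = 0.5028 m

0.5028


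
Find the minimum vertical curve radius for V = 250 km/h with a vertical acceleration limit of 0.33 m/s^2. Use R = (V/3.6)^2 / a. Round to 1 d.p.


Convert speed: V = 250 / 3.6 = 69.4444 m/s
V^2 = 4822.5309 m^2/s^2
R_v = 4822.5309 / 0.33
R_v = 14613.7 m

14613.7


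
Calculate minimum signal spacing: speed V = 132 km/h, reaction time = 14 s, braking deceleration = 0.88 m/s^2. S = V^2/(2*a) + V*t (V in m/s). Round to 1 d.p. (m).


V = 132 / 3.6 = 36.6667 m/s
Braking distance = 36.6667^2 / (2*0.88) = 763.8889 m
Sighting distance = 36.6667 * 14 = 513.3333 m
S = 763.8889 + 513.3333 = 1277.2 m

1277.2


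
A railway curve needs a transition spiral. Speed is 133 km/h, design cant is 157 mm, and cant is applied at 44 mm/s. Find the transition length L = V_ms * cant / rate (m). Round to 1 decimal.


Convert speed: V = 133 / 3.6 = 36.9444 m/s
L = 36.9444 * 157 / 44
L = 5800.2778 / 44
L = 131.8 m

131.8


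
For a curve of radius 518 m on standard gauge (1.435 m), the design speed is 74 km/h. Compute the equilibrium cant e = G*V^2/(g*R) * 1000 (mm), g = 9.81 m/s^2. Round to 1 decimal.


Convert speed: V = 74 / 3.6 = 20.5556 m/s
Apply formula: e = 1.435 * 20.5556^2 / (9.81 * 518)
e = 1.435 * 422.5309 / 5081.58
e = 0.11932 m = 119.3 mm

119.3


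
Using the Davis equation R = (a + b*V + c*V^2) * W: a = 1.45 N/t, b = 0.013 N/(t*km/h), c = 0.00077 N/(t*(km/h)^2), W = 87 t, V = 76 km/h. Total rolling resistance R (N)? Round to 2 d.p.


b*V = 0.013 * 76 = 0.988
c*V^2 = 0.00077 * 5776 = 4.44752
R_per_t = 1.45 + 0.988 + 4.44752 = 6.88552 N/t
R_total = 6.88552 * 87 = 599.04 N

599.04


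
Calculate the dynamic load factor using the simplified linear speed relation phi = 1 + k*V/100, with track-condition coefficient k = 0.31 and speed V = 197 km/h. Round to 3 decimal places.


phi = 1 + k * V / 100
phi = 1 + 0.31 * 197 / 100
phi = 1 + 0.6107
phi = 1.611

1.611


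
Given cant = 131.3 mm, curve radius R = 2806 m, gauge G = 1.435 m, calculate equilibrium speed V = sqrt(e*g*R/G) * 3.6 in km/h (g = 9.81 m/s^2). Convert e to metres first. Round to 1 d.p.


Convert cant: e = 131.3 mm = 0.1313 m
V_ms = sqrt(0.1313 * 9.81 * 2806 / 1.435)
V_ms = sqrt(2518.659734) = 50.1863 m/s
V = 50.1863 * 3.6 = 180.7 km/h

180.7


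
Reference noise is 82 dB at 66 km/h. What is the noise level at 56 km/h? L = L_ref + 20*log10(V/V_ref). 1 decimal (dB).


V/V_ref = 56 / 66 = 0.848485
log10(0.848485) = -0.071356
20 * -0.071356 = -1.4271
L = 82 + -1.4271 = 80.6 dB

80.6


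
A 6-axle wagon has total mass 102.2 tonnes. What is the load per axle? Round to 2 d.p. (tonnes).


Load per axle = total weight / number of axles
Load = 102.2 / 6
Load = 17.03 tonnes

17.03


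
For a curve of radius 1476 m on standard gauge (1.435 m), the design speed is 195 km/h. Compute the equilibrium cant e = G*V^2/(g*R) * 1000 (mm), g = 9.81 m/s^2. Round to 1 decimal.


Convert speed: V = 195 / 3.6 = 54.1667 m/s
Apply formula: e = 1.435 * 54.1667^2 / (9.81 * 1476)
e = 1.435 * 2934.0278 / 14479.56
e = 0.290777 m = 290.8 mm

290.8


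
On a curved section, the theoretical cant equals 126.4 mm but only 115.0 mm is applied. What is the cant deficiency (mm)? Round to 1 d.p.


Cant deficiency = equilibrium cant - actual cant
CD = 126.4 - 115.0
CD = 11.4 mm

11.4


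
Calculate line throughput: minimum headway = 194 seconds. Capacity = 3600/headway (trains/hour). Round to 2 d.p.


Capacity = 3600 / headway
Capacity = 3600 / 194
Capacity = 18.56 trains/hour

18.56


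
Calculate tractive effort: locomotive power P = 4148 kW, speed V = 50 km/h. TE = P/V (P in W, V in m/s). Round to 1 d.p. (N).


Convert: P = 4148 kW = 4148000 W
V = 50 / 3.6 = 13.8889 m/s
TE = 4148000 / 13.8889
TE = 298656.0 N

298656.0


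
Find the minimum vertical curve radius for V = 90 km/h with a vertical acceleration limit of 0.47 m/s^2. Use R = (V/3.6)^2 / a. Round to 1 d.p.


Convert speed: V = 90 / 3.6 = 25.0 m/s
V^2 = 625.0 m^2/s^2
R_v = 625.0 / 0.47
R_v = 1329.8 m

1329.8


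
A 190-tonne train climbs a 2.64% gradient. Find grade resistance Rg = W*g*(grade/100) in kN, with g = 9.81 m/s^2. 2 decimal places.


Rg = W * 9.81 * grade / 100
Rg = 190 * 9.81 * 2.64 / 100
Rg = 1863.9 * 0.0264
Rg = 49.21 kN

49.21


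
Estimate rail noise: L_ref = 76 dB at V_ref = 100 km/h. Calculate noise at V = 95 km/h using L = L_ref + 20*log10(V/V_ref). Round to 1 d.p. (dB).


V/V_ref = 95 / 100 = 0.95
log10(0.95) = -0.022276
20 * -0.022276 = -0.4455
L = 76 + -0.4455 = 75.6 dB

75.6


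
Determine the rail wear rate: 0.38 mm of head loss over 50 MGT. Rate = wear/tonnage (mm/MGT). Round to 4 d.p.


Wear rate = total wear / cumulative tonnage
Rate = 0.38 / 50
Rate = 0.0076 mm/MGT

0.0076


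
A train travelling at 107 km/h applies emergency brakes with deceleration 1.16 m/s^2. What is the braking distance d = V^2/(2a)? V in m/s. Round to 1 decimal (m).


Convert speed: V = 107 / 3.6 = 29.7222 m/s
V^2 = 883.4105
d = 883.4105 / (2 * 1.16)
d = 883.4105 / 2.32
d = 380.8 m

380.8


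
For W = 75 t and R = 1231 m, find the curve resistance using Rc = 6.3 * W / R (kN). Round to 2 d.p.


Rc = 6.3 * W / R
Rc = 6.3 * 75 / 1231
Rc = 472.5 / 1231
Rc = 0.38 kN

0.38


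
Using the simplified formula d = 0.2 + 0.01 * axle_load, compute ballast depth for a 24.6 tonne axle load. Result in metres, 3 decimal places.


d = 0.2 + 0.01 * 24.6
d = 0.2 + 0.246
d = 0.446 m

0.446


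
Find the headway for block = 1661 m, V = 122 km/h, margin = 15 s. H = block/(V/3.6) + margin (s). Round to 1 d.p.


V = 122 / 3.6 = 33.8889 m/s
Block traversal time = 1661 / 33.8889 = 49.0131 s
Headway = 49.0131 + 15
Headway = 64.0 s

64.0


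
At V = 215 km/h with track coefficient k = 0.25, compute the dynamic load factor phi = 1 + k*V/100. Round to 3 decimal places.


phi = 1 + k * V / 100
phi = 1 + 0.25 * 215 / 100
phi = 1 + 0.5375
phi = 1.538

1.538


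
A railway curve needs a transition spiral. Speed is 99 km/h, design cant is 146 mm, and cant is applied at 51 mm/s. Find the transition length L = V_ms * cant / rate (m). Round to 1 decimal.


Convert speed: V = 99 / 3.6 = 27.5 m/s
L = 27.5 * 146 / 51
L = 4015.0 / 51
L = 78.7 m

78.7


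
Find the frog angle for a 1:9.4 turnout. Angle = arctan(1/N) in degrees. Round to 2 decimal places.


1/N = 1/9.4 = 0.106383
angle = arctan(0.106383) = 0.105984 rad
angle = 0.105984 * 180/pi = 6.07 degrees

6.07


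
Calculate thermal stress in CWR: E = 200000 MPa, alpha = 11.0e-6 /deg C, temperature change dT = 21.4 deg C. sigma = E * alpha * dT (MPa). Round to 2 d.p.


sigma = E * alpha * dT
sigma = 200000 * 11.0e-6 * 21.4
sigma = 2.2 * 21.4
sigma = 47.08 MPa

47.08


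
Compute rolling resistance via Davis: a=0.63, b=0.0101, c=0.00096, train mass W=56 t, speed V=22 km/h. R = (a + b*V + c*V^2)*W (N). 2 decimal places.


b*V = 0.0101 * 22 = 0.2222
c*V^2 = 0.00096 * 484 = 0.46464
R_per_t = 0.63 + 0.2222 + 0.46464 = 1.31684 N/t
R_total = 1.31684 * 56 = 73.74 N

73.74


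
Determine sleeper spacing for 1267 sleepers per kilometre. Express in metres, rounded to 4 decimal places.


Spacing = 1000 m / number of sleepers
Spacing = 1000 / 1267
Spacing = 0.7893 m

0.7893


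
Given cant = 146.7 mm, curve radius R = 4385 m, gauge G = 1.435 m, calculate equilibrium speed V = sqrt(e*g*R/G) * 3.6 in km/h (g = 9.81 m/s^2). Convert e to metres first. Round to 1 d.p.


Convert cant: e = 146.7 mm = 0.1467 m
V_ms = sqrt(0.1467 * 9.81 * 4385 / 1.435)
V_ms = sqrt(4397.611077) = 66.3145 m/s
V = 66.3145 * 3.6 = 238.7 km/h

238.7


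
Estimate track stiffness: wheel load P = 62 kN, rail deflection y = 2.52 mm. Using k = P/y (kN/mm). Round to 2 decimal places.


Track stiffness k = P / y
k = 62 / 2.52
k = 24.60 kN/mm

24.60


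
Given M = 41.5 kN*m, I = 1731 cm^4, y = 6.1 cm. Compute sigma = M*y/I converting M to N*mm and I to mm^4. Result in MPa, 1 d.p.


Convert units:
M = 41.5 kN*m = 41500000 N*mm
y = 6.1 cm = 61 mm
I = 1731 cm^4 = 17310000 mm^4
sigma = 41500000 * 61 / 17310000
sigma = 146.2 MPa

146.2


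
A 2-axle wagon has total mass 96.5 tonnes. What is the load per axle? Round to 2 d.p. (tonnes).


Load per axle = total weight / number of axles
Load = 96.5 / 2
Load = 48.25 tonnes

48.25


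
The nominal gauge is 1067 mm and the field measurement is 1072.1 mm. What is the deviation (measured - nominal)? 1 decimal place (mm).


Deviation = measured - nominal
Deviation = 1072.1 - 1067
Deviation = 5.1 mm

5.1


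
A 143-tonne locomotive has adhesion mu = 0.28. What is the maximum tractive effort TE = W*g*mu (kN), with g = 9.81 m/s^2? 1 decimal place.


TE_max = W * g * mu
TE_max = 143 * 9.81 * 0.28
TE_max = 1402.83 * 0.28
TE_max = 392.8 kN

392.8
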